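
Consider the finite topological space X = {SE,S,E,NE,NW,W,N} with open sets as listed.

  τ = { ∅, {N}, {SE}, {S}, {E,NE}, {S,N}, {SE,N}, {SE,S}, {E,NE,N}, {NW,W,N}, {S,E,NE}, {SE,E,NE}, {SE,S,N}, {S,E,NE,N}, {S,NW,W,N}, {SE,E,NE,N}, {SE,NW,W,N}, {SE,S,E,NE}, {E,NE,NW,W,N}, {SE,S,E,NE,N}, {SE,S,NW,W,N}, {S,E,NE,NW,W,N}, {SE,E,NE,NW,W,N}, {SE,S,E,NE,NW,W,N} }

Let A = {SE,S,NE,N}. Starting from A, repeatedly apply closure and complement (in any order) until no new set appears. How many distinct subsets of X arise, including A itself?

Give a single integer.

8

complement {E,NW,W}; its interior ∅; cl(A) = X∖∅ = {SE,S,E,NE,NW,W,N}
With k = closure, c = complement:
  1. A     = {SE,S,NE,N}
  2. kA    = {SE,S,E,NE,NW,W,N}
  3. cA    = {E,NW,W}
  4. ckA   = ∅
  5. kcA   = {E,NE,NW,W}
  6. ckcA  = {SE,S,N}
  7. kckcA = {SE,S,NW,W,N}
  8. ckckcA = {E,NE}
k, c of each give nothing new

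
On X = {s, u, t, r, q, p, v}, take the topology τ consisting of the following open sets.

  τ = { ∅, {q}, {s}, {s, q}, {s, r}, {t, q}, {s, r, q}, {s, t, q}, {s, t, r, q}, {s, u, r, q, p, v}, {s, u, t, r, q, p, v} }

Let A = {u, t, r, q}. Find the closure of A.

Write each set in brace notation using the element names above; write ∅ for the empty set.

complement {s, p, v}; its interior {s}; cl(A) = X∖{s} = {u, t, r, q, p, v}

{u, t, r, q, p, v}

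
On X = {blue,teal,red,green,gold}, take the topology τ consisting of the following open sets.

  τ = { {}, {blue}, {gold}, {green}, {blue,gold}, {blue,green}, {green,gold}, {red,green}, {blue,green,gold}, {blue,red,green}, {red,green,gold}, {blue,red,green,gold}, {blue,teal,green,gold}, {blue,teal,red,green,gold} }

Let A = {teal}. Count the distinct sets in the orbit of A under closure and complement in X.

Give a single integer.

closure: X∖int(X∖A) = X∖{blue,red,green,gold} = {teal}
Let k=closure and c=complement:
  1. A     = {teal}
  2. cA    = {blue,red,green,gold}
  3. kcA   = {blue,teal,red,green,gold}
  4. ckcA  = {}
— saturated at 4

4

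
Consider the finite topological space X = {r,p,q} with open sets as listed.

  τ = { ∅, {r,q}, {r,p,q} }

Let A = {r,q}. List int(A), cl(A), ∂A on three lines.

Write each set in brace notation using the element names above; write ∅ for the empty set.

interior: largest open inside A is {r,q} (from ∅, {r,q})
cl via duality: int({p}) = ∅, so X∖∅ = {r,p,q}
cl∖int = {p}

int(A) = {r,q}
cl(A)  = {r,p,q}
∂A     = {p}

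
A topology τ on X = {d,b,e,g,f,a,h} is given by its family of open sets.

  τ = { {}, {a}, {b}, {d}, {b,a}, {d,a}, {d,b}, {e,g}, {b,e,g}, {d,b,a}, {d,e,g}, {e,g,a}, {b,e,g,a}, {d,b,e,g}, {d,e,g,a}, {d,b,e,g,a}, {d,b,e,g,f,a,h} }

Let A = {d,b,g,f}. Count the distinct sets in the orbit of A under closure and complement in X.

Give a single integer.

10

complement {e,a,h}; its interior {a}; cl(A) = X∖{a} = {d,b,e,g,f,h}
With k = closure, c = complement:
  1. A     = {d,b,g,f}
  2. kA    = {d,b,e,g,f,h}
  3. cA    = {e,a,h}
  4. ckA   = {a}
  5. kcA   = {e,g,f,a,h}
  6. kckA  = {f,a,h}
  7. ckcA  = {d,b}
  8. ckckA = {d,b,e,g}
  9. kckcA = {d,b,f,h}
  10. ckckcA = {e,g,a}
k, c of each give nothing new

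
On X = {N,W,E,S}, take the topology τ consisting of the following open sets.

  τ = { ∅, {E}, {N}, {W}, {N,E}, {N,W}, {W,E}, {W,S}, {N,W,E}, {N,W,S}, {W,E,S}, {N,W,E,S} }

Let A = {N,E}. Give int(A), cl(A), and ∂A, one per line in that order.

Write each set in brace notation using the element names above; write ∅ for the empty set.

int(A) = {N,E}
cl(A)  = {N,E}
∂A     = ∅

opens ⊆ A: ∅, {N}, {E}, {N,E}; union → int = {N,E}
complement {W,S}; its interior {W,S}; cl(A) = X∖{W,S} = {N,E}
boundary = {N,E} ∖ {N,E} = ∅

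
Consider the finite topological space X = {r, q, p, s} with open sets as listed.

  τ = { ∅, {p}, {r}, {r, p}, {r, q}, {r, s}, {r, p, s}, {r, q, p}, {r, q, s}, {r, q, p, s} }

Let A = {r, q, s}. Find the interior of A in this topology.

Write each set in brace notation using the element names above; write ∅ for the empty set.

U open, U⊆A: ∅, {r}, {r, q}, {r, s}, {r, q, s}. int(A) = ⋃ = {r, q, s}

{r, q, s}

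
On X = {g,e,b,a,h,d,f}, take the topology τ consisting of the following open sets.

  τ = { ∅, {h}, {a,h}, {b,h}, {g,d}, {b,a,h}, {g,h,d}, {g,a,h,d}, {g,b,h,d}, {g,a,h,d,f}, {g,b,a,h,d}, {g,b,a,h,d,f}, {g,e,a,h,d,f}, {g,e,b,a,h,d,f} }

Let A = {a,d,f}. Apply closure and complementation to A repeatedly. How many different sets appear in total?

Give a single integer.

10

cl via duality: int({g,e,b,h}) = {b,h}, so X∖{b,h} = {g,e,a,d,f}
Write k for closure, c for complement:
  1. A     = {a,d,f}
  2. kA    = {g,e,a,d,f}
  3. cA    = {g,e,b,h}
  4. ckA   = {b,h}
  5. kcA   = {g,e,b,a,h,d,f}
  6. kckA  = {e,b,a,h,f}
  7. ckcA  = ∅
  8. ckckA = {g,d}
  9. kckckA = {g,e,d,f}
  10. ckckckA = {b,a,h}
applying k or c yields no new set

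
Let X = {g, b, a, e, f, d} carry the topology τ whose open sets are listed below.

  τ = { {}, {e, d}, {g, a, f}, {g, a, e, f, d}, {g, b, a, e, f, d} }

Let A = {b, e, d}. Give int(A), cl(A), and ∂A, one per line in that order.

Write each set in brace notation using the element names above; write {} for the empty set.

interior: largest open inside A is {e, d} (from {}, {e, d})
cl via duality: int({g, a, f}) = {g, a, f}, so X∖{g, a, f} = {b, e, d}
cl∖int = {b}

int(A) = {e, d}
cl(A)  = {b, e, d}
∂A     = {b}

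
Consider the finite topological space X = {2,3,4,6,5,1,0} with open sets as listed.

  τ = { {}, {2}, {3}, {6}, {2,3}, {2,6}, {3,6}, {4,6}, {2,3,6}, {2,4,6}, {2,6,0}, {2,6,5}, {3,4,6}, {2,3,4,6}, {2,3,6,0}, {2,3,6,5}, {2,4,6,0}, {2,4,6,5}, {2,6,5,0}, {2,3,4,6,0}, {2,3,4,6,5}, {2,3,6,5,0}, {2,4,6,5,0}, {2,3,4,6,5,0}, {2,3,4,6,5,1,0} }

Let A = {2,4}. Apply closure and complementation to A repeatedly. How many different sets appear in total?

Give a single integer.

8

closure: X∖int(X∖A) = X∖{3,6} = {2,4,5,1,0}
Let k=closure and c=complement:
  1. A     = {2,4}
  2. kA    = {2,4,5,1,0}
  3. cA    = {3,6,5,1,0}
  4. ckA   = {3,6}
  5. kcA   = {3,4,6,5,1,0}
  6. ckcA  = {2}
  7. kckcA = {2,5,1,0}
  8. ckckcA = {3,4,6}
— saturated at 8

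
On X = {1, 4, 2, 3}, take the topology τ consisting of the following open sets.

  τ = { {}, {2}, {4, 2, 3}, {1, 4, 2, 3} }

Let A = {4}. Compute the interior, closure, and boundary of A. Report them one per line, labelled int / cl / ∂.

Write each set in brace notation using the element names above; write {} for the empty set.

U open, U⊆A: {}. int(A) = ⋃ = {}
X∖A={1, 2, 3}, int(X∖A)={2}, hence cl(A)={1, 4, 3}
∂A: remove int from cl → {1, 4, 3}

int(A) = {}
cl(A)  = {1, 4, 3}
∂A     = {1, 4, 3}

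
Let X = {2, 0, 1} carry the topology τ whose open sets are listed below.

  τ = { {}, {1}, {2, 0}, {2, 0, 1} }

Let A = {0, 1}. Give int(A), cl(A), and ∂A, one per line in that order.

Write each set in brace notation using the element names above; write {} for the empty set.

int(A) = {1}
cl(A)  = {2, 0, 1}
∂A     = {2, 0}

opens ⊆ A: {}, {1}; union → int = {1}
complement {2}; its interior {}; cl(A) = X∖{} = {2, 0, 1}
boundary = {2, 0, 1} ∖ {1} = {2, 0}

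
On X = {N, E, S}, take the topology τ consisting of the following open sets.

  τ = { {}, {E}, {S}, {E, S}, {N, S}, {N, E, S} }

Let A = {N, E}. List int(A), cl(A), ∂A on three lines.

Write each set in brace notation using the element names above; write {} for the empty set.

U open, U⊆A: {}, {E}. int(A) = ⋃ = {E}
X∖A={S}, int(X∖A)={S}, hence cl(A)={N, E}
∂A: remove int from cl → {N}

int(A) = {E}
cl(A)  = {N, E}
∂A     = {N}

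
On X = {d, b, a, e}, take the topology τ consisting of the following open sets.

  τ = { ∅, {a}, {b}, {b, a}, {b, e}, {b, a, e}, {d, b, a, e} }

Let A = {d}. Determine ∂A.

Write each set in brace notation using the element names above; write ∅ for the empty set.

U open, U⊆A: ∅. int(A) = ⋃ = ∅
X∖A={b, a, e}, int(X∖A)={b, a, e}, hence cl(A)={d}
∂A: remove int from cl → {d}

{d}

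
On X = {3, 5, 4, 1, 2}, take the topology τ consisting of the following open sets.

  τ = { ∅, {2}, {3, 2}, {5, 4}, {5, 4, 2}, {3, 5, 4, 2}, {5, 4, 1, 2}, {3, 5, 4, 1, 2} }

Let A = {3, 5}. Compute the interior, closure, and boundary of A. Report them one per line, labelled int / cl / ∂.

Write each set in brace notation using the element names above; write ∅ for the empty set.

int(A) = ∅
cl(A)  = {3, 5, 4, 1}
∂A     = {3, 5, 4, 1}

opens ⊆ A: ∅; union → int = ∅
complement {4, 1, 2}; its interior {2}; cl(A) = X∖{2} = {3, 5, 4, 1}
boundary = {3, 5, 4, 1} ∖ ∅ = {3, 5, 4, 1}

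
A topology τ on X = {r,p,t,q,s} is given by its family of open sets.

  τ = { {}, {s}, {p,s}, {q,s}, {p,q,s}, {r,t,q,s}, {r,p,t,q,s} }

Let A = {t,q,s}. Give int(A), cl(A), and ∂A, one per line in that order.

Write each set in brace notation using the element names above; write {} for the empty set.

opens ⊆ A: {}, {s}, {q,s}; union → int = {q,s}
complement {r,p}; its interior {}; cl(A) = X∖{} = {r,p,t,q,s}
boundary = {r,p,t,q,s} ∖ {q,s} = {r,p,t}

int(A) = {q,s}
cl(A)  = {r,p,t,q,s}
∂A     = {r,p,t}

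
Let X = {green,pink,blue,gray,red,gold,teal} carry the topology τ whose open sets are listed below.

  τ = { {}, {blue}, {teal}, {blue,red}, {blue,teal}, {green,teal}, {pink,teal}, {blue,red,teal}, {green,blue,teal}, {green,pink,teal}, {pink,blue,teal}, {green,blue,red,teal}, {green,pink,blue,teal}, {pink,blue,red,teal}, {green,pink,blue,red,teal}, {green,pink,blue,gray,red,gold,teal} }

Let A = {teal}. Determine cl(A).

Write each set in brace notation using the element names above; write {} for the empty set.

{green,pink,gray,gold,teal}

complement {green,pink,blue,gray,red,gold}; its interior {blue,red}; cl(A) = X∖{blue,red} = {green,pink,gray,gold,teal}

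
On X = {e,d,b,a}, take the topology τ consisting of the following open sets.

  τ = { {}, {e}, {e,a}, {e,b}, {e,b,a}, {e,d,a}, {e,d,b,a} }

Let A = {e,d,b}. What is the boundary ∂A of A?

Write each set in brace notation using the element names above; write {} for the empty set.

interior: largest open inside A is {e,b} (from {}, {e}, {e,b})
cl via duality: int({a}) = {}, so X∖{} = {e,d,b,a}
cl∖int = {d,a}

{d,a}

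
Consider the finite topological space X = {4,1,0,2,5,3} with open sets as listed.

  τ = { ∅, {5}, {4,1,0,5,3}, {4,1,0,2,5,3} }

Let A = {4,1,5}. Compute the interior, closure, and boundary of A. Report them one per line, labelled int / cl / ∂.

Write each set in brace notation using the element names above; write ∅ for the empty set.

opens ⊆ A: ∅, {5}; union → int = {5}
complement {0,2,3}; its interior ∅; cl(A) = X∖∅ = {4,1,0,2,5,3}
boundary = {4,1,0,2,5,3} ∖ {5} = {4,1,0,2,3}

int(A) = {5}
cl(A)  = {4,1,0,2,5,3}
∂A     = {4,1,0,2,3}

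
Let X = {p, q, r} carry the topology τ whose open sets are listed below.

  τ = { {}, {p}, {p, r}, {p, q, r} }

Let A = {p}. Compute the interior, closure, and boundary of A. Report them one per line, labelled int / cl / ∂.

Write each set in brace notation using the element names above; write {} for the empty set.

opens ⊆ A: {}, {p}; union → int = {p}
complement {q, r}; its interior {}; cl(A) = X∖{} = {p, q, r}
boundary = {p, q, r} ∖ {p} = {q, r}

int(A) = {p}
cl(A)  = {p, q, r}
∂A     = {q, r}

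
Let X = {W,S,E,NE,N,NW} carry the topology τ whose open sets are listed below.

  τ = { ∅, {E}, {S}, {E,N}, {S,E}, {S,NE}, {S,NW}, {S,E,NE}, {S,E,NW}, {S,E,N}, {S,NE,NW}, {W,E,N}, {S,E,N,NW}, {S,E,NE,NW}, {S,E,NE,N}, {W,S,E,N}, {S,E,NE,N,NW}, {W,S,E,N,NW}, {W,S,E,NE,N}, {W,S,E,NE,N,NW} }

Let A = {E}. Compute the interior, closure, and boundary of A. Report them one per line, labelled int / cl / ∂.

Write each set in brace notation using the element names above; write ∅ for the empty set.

interior: largest open inside A is {E} (from ∅, {E})
cl via duality: int({W,S,NE,N,NW}) = {S,NE,NW}, so X∖{S,NE,NW} = {W,E,N}
cl∖int = {W,N}

int(A) = {E}
cl(A)  = {W,E,N}
∂A     = {W,N}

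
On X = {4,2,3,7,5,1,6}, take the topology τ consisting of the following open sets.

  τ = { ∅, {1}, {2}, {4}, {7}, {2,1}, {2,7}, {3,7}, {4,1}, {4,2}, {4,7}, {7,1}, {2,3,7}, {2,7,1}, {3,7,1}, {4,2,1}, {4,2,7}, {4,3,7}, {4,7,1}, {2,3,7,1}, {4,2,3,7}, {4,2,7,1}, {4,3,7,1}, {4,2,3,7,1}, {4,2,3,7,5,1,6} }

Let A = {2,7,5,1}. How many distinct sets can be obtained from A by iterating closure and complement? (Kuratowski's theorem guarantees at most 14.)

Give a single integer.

closure: X∖int(X∖A) = X∖{4} = {2,3,7,5,1,6}
Let k=closure and c=complement:
  1. A     = {2,7,5,1}
  2. kA    = {2,3,7,5,1,6}
  3. cA    = {4,3,6}
  4. ckA   = {4}
  5. kcA   = {4,3,5,6}
  6. kckA  = {4,5,6}
  7. ckcA  = {2,7,1}
  8. ckckA = {2,3,7,1}
— saturated at 8

8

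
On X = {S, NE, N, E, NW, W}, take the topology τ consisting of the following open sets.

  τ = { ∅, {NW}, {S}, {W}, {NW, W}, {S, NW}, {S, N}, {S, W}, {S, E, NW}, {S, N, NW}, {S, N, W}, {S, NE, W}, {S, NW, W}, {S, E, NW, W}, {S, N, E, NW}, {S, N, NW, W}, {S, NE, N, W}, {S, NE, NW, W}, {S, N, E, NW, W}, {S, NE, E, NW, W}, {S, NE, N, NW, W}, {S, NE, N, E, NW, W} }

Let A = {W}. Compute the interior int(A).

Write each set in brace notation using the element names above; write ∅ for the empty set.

opens ⊆ A: ∅, {W}; union → int = {W}

{W}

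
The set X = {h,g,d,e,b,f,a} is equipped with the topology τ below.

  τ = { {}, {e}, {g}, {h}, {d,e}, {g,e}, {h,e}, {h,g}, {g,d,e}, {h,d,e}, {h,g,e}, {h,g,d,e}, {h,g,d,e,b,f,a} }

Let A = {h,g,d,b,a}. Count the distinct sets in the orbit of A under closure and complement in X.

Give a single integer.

X∖A={e,f}, int(X∖A)={e}, hence cl(A)={h,g,d,b,f,a}
Orbit (k=closure, c=complement):
  1. A     = {h,g,d,b,a}
  2. kA    = {h,g,d,b,f,a}
  3. cA    = {e,f}
  4. ckA   = {e}
  5. kcA   = {d,e,b,f,a}
  6. ckcA  = {h,g}
  7. kckcA = {h,g,b,f,a}
  8. ckckcA = {d,e}
(closed under both — stop)

8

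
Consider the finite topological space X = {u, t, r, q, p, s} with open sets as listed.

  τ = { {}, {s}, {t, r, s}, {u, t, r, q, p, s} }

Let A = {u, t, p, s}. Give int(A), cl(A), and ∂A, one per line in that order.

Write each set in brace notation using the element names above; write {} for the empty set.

int(A) = {s}
cl(A)  = {u, t, r, q, p, s}
∂A     = {u, t, r, q, p}

U open, U⊆A: {}, {s}. int(A) = ⋃ = {s}
X∖A={r, q}, int(X∖A)={}, hence cl(A)={u, t, r, q, p, s}
∂A: remove int from cl → {u, t, r, q, p}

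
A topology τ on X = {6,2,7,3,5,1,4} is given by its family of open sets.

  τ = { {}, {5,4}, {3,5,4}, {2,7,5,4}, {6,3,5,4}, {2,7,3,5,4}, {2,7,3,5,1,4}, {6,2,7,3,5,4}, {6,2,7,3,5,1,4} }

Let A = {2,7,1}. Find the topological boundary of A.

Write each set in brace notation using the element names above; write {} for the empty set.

{2,7,1}

U open, U⊆A: {}. int(A) = ⋃ = {}
X∖A={6,3,5,4}, int(X∖A)={6,3,5,4}, hence cl(A)={2,7,1}
∂A: remove int from cl → {2,7,1}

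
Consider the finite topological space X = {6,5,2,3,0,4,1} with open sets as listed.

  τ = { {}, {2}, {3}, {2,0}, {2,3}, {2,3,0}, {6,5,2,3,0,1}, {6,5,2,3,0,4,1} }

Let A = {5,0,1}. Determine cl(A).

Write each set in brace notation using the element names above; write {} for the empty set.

{6,5,0,4,1}

closure: X∖int(X∖A) = X∖{2,3} = {6,5,0,4,1}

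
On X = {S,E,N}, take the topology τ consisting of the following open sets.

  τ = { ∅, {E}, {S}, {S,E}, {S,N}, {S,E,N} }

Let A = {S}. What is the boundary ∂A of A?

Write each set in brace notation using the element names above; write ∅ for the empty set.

{N}

U open, U⊆A: ∅, {S}. int(A) = ⋃ = {S}
X∖A={E,N}, int(X∖A)={E}, hence cl(A)={S,N}
∂A: remove int from cl → {N}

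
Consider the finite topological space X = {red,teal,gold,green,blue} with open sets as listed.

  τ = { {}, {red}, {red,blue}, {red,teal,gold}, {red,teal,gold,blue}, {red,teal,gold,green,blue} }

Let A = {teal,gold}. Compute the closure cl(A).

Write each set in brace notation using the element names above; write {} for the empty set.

{teal,gold,green}

X∖A={red,green,blue}, int(X∖A)={red,blue}, hence cl(A)={teal,gold,green}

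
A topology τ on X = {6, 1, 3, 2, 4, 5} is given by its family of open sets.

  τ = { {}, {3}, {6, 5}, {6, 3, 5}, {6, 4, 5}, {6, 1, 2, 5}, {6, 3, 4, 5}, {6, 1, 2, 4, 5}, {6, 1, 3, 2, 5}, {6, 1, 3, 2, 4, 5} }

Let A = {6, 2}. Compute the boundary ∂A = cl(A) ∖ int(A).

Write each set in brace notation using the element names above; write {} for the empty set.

{6, 1, 2, 4, 5}

opens ⊆ A: {}; union → int = {}
complement {1, 3, 4, 5}; its interior {3}; cl(A) = X∖{3} = {6, 1, 2, 4, 5}
boundary = {6, 1, 2, 4, 5} ∖ {} = {6, 1, 2, 4, 5}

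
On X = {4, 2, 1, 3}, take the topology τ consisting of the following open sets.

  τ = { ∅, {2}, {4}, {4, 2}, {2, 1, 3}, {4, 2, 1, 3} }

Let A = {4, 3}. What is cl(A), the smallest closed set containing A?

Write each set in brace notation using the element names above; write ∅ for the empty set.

{4, 1, 3}

closure: X∖int(X∖A) = X∖{2} = {4, 1, 3}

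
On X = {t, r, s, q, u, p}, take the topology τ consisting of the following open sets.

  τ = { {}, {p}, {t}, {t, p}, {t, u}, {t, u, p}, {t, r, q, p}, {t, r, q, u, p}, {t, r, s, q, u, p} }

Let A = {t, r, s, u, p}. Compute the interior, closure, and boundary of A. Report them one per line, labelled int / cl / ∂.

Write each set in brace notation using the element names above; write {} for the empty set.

interior: largest open inside A is {t, u, p} (from {}, {t}, {p}, {t, u}, {t, p}, {t, u, p})
cl via duality: int({q}) = {}, so X∖{} = {t, r, s, q, u, p}
cl∖int = {r, s, q}

int(A) = {t, u, p}
cl(A)  = {t, r, s, q, u, p}
∂A     = {r, s, q}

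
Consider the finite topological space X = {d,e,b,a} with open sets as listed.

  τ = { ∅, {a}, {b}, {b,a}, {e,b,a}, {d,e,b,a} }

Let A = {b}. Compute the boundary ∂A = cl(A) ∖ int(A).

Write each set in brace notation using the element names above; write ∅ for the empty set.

opens ⊆ A: ∅, {b}; union → int = {b}
complement {d,e,a}; its interior {a}; cl(A) = X∖{a} = {d,e,b}
boundary = {d,e,b} ∖ {b} = {d,e}

{d,e}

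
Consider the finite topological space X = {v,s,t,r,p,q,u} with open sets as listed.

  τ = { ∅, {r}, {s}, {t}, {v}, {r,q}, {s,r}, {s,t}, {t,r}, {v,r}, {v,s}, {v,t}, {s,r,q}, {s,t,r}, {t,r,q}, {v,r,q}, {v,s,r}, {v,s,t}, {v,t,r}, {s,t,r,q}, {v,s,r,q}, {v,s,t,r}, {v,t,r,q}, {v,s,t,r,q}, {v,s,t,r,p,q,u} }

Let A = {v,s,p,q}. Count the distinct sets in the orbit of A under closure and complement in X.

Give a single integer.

complement {t,r,u}; its interior {t,r}; cl(A) = X∖{t,r} = {v,s,p,q,u}
With k = closure, c = complement:
  1. A     = {v,s,p,q}
  2. kA    = {v,s,p,q,u}
  3. cA    = {t,r,u}
  4. ckA   = {t,r}
  5. kcA   = {t,r,p,q,u}
  6. ckcA  = {v,s}
  7. kckcA = {v,s,p,u}
  8. ckckcA = {t,r,q}
k, c of each give nothing new

8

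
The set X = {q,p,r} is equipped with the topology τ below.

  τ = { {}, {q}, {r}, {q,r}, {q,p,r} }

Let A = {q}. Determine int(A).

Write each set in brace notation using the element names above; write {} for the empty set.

U open, U⊆A: {}, {q}. int(A) = ⋃ = {q}

{q}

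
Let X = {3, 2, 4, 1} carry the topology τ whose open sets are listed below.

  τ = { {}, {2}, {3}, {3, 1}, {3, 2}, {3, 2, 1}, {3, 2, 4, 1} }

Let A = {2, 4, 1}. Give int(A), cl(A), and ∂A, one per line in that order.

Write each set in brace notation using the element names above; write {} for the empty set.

int(A) = {2}
cl(A)  = {2, 4, 1}
∂A     = {4, 1}

open subsets of A: {}, {2}; so int(A) = {2}
closure: X∖int(X∖A) = X∖{3} = {2, 4, 1}
∂A = {2, 4, 1} minus {2} = {4, 1}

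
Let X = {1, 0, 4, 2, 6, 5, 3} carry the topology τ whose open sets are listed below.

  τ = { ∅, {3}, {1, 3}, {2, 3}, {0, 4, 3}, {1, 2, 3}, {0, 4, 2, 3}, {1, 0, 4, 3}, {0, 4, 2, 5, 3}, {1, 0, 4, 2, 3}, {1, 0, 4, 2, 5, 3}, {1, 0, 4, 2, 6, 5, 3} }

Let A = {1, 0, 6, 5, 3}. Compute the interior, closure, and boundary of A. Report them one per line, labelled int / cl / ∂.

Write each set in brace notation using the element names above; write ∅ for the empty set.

open subsets of A: ∅, {3}, {1, 3}; so int(A) = {1, 3}
closure: X∖int(X∖A) = X∖∅ = {1, 0, 4, 2, 6, 5, 3}
∂A = {1, 0, 4, 2, 6, 5, 3} minus {1, 3} = {0, 4, 2, 6, 5}

int(A) = {1, 3}
cl(A)  = {1, 0, 4, 2, 6, 5, 3}
∂A     = {0, 4, 2, 6, 5}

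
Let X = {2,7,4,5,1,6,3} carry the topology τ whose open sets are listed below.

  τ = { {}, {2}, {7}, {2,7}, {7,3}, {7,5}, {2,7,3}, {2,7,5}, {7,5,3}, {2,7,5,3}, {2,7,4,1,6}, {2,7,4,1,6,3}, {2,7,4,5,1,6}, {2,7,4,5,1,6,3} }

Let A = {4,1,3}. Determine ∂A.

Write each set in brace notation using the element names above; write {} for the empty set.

U open, U⊆A: {}. int(A) = ⋃ = {}
X∖A={2,7,5,6}, int(X∖A)={2,7,5}, hence cl(A)={4,1,6,3}
∂A: remove int from cl → {4,1,6,3}

{4,1,6,3}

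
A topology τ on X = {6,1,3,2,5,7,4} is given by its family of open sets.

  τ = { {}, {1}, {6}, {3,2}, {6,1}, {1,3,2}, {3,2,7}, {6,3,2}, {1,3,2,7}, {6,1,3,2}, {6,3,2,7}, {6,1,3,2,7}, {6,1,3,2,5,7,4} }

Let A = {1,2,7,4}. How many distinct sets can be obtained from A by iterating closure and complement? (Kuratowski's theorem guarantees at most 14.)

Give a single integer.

10

closure: X∖int(X∖A) = X∖{6} = {1,3,2,5,7,4}
Let k=closure and c=complement:
  1. A     = {1,2,7,4}
  2. kA    = {1,3,2,5,7,4}
  3. cA    = {6,3,5}
  4. ckA   = {6}
  5. kcA   = {6,3,2,5,7,4}
  6. kckA  = {6,5,4}
  7. ckcA  = {1}
  8. ckckA = {1,3,2,7}
  9. kckcA = {1,5,4}
  10. ckckcA = {6,3,2,7}
— saturated at 10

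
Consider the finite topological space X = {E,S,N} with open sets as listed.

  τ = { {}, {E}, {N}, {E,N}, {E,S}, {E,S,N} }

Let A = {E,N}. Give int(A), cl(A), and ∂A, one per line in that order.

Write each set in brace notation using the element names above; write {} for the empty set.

int(A) = {E,N}
cl(A)  = {E,S,N}
∂A     = {S}

open subsets of A: {}, {E}, {N}, {E,N}; so int(A) = {E,N}
closure: X∖int(X∖A) = X∖{} = {E,S,N}
∂A = {E,S,N} minus {E,N} = {S}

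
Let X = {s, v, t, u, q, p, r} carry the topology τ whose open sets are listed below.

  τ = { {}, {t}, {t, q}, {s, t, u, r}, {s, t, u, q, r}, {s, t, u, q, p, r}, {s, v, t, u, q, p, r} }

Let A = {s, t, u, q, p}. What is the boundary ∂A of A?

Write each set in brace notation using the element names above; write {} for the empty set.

interior: largest open inside A is {t, q} (from {}, {t}, {t, q})
cl via duality: int({v, r}) = {}, so X∖{} = {s, v, t, u, q, p, r}
cl∖int = {s, v, u, p, r}

{s, v, u, p, r}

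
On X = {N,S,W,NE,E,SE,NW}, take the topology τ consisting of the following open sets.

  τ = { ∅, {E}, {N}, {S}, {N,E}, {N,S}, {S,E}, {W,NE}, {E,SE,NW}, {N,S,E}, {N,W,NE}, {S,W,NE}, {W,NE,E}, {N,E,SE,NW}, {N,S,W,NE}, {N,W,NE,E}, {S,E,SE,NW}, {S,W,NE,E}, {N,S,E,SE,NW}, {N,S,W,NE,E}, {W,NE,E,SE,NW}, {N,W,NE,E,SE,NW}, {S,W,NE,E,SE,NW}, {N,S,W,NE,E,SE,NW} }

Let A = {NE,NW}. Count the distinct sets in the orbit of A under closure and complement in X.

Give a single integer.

8

cl via duality: int({N,S,W,E,SE}) = {N,S,E}, so X∖{N,S,E} = {W,NE,SE,NW}
Write k for closure, c for complement:
  1. A     = {NE,NW}
  2. kA    = {W,NE,SE,NW}
  3. cA    = {N,S,W,E,SE}
  4. ckA   = {N,S,E}
  5. kcA   = {N,S,W,NE,E,SE,NW}
  6. kckA  = {N,S,E,SE,NW}
  7. ckcA  = ∅
  8. ckckA = {W,NE}
applying k or c yields no new set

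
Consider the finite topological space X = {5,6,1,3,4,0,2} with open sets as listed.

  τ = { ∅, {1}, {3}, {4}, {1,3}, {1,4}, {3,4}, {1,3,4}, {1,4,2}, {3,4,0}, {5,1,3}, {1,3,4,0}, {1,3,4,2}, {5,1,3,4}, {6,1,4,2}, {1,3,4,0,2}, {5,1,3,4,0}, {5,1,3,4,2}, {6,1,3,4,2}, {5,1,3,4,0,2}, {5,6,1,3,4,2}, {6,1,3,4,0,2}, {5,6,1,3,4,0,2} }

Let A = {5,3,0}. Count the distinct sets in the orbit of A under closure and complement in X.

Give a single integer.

closure: X∖int(X∖A) = X∖{6,1,4,2} = {5,3,0}
Let k=closure and c=complement:
  1. A     = {5,3,0}
  2. cA    = {6,1,4,2}
  3. kcA   = {5,6,1,4,0,2}
  4. ckcA  = {3}
— saturated at 4

4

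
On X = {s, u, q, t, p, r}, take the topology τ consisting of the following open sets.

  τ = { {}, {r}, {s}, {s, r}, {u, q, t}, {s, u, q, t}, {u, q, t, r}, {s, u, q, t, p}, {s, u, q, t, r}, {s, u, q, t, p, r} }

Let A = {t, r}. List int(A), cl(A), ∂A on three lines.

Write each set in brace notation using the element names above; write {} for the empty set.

int(A) = {r}
cl(A)  = {u, q, t, p, r}
∂A     = {u, q, t, p}

open subsets of A: {}, {r}; so int(A) = {r}
closure: X∖int(X∖A) = X∖{s} = {u, q, t, p, r}
∂A = {u, q, t, p, r} minus {r} = {u, q, t, p}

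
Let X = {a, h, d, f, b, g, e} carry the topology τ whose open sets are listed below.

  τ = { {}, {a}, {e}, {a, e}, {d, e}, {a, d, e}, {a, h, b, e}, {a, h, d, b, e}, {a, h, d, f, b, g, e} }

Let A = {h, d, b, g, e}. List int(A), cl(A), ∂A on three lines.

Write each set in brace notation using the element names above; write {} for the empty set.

U open, U⊆A: {}, {e}, {d, e}. int(A) = ⋃ = {d, e}
X∖A={a, f}, int(X∖A)={a}, hence cl(A)={h, d, f, b, g, e}
∂A: remove int from cl → {h, f, b, g}

int(A) = {d, e}
cl(A)  = {h, d, f, b, g, e}
∂A     = {h, f, b, g}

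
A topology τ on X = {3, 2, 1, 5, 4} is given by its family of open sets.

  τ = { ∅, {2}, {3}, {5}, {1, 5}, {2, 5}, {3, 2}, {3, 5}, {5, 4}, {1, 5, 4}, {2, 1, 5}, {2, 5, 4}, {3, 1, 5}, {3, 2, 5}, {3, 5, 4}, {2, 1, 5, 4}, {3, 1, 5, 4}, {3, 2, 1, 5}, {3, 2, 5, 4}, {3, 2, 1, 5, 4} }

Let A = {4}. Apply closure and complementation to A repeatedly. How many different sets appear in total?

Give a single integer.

closure: X∖int(X∖A) = X∖{3, 2, 1, 5} = {4}
Let k=closure and c=complement:
  1. A     = {4}
  2. cA    = {3, 2, 1, 5}
  3. kcA   = {3, 2, 1, 5, 4}
  4. ckcA  = ∅
— saturated at 4

4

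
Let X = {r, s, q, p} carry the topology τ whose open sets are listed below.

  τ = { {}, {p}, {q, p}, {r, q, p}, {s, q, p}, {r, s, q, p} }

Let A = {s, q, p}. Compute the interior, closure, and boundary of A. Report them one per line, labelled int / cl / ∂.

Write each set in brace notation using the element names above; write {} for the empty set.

int(A) = {s, q, p}
cl(A)  = {r, s, q, p}
∂A     = {r}

open subsets of A: {}, {p}, {q, p}, {s, q, p}; so int(A) = {s, q, p}
closure: X∖int(X∖A) = X∖{} = {r, s, q, p}
∂A = {r, s, q, p} minus {s, q, p} = {r}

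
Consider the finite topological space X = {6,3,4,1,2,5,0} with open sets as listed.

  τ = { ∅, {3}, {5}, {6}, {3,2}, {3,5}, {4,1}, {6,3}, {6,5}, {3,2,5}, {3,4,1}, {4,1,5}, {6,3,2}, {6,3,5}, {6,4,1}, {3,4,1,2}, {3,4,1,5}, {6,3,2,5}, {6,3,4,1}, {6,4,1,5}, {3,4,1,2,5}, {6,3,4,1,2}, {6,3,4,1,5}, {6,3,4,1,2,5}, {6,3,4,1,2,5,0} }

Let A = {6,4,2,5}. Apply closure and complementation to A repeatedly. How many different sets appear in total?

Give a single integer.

12

closure: X∖int(X∖A) = X∖{3} = {6,4,1,2,5,0}
Let k=closure and c=complement:
  1. A     = {6,4,2,5}
  2. kA    = {6,4,1,2,5,0}
  3. cA    = {3,1,0}
  4. ckA   = {3}
  5. kcA   = {3,4,1,2,0}
  6. kckA  = {3,2,0}
  7. ckcA  = {6,5}
  8. ckckA = {6,4,1,5}
  9. kckcA = {6,5,0}
  10. kckckA = {6,4,1,5,0}
  11. ckckcA = {3,4,1,2}
  12. ckckckA = {3,2}
— saturated at 12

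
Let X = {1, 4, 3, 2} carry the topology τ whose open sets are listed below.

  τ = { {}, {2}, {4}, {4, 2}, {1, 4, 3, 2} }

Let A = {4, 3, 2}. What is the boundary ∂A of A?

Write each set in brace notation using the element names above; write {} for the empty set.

open subsets of A: {}, {2}, {4}, {4, 2}; so int(A) = {4, 2}
closure: X∖int(X∖A) = X∖{} = {1, 4, 3, 2}
∂A = {1, 4, 3, 2} minus {4, 2} = {1, 3}

{1, 3}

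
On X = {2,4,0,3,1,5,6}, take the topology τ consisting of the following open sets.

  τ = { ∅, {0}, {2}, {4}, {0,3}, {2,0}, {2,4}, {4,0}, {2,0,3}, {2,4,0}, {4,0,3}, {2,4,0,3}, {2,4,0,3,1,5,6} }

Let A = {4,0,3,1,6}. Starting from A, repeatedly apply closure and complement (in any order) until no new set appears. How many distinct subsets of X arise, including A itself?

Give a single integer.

complement {2,5}; its interior {2}; cl(A) = X∖{2} = {4,0,3,1,5,6}
With k = closure, c = complement:
  1. A     = {4,0,3,1,6}
  2. kA    = {4,0,3,1,5,6}
  3. cA    = {2,5}
  4. ckA   = {2}
  5. kcA   = {2,1,5,6}
  6. ckcA  = {4,0,3}
k, c of each give nothing new

6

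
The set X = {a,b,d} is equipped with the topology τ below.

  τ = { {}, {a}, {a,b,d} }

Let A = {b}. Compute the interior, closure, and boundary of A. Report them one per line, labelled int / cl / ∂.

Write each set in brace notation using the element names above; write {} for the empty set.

int(A) = {}
cl(A)  = {b,d}
∂A     = {b,d}

interior: largest open inside A is {} (from {})
cl via duality: int({a,d}) = {a}, so X∖{a} = {b,d}
cl∖int = {b,d}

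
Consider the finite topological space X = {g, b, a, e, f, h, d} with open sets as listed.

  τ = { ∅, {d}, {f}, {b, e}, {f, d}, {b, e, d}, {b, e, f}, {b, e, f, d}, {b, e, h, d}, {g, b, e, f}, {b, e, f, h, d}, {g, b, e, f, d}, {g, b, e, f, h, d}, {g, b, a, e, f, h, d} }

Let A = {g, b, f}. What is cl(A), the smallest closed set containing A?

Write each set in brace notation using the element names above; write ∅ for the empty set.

{g, b, a, e, f, h}

closure: X∖int(X∖A) = X∖{d} = {g, b, a, e, f, h}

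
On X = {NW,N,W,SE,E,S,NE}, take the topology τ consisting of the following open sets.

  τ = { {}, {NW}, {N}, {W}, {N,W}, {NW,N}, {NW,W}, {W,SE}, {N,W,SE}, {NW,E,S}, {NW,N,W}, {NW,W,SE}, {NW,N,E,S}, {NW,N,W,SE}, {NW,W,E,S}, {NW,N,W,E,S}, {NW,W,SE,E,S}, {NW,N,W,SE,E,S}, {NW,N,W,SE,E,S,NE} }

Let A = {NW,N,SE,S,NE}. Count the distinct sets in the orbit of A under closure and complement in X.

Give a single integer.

X∖A={W,E}, int(X∖A)={W}, hence cl(A)={NW,N,SE,E,S,NE}
Orbit (k=closure, c=complement):
  1. A     = {NW,N,SE,S,NE}
  2. kA    = {NW,N,SE,E,S,NE}
  3. cA    = {W,E}
  4. ckA   = {W}
  5. kcA   = {W,SE,E,S,NE}
  6. kckA  = {W,SE,NE}
  7. ckcA  = {NW,N}
  8. ckckA = {NW,N,E,S}
  9. kckcA = {NW,N,E,S,NE}
  10. ckckcA = {W,SE}
(closed under both — stop)

10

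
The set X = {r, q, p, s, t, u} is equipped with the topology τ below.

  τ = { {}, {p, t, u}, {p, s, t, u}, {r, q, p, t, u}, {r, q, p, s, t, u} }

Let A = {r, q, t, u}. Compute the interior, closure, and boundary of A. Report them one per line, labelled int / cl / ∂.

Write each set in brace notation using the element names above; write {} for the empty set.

int(A) = {}
cl(A)  = {r, q, p, s, t, u}
∂A     = {r, q, p, s, t, u}

opens ⊆ A: {}; union → int = {}
complement {p, s}; its interior {}; cl(A) = X∖{} = {r, q, p, s, t, u}
boundary = {r, q, p, s, t, u} ∖ {} = {r, q, p, s, t, u}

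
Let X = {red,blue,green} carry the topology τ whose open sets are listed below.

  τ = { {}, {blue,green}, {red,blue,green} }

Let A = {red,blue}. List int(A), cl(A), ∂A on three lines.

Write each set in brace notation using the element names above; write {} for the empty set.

U open, U⊆A: {}. int(A) = ⋃ = {}
X∖A={green}, int(X∖A)={}, hence cl(A)={red,blue,green}
∂A: remove int from cl → {red,blue,green}

int(A) = {}
cl(A)  = {red,blue,green}
∂A     = {red,blue,green}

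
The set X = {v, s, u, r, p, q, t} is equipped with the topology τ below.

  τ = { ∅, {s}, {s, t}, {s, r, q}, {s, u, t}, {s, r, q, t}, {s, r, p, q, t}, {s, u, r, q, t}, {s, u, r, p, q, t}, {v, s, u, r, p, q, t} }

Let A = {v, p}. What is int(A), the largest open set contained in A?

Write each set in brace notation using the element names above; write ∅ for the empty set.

U open, U⊆A: ∅. int(A) = ⋃ = ∅

∅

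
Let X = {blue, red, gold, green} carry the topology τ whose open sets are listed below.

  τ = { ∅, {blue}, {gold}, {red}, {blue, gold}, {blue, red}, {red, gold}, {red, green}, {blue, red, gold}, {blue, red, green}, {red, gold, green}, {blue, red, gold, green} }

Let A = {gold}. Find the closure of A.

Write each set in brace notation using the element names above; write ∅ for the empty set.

X∖A={blue, red, green}, int(X∖A)={blue, red, green}, hence cl(A)={gold}

{gold}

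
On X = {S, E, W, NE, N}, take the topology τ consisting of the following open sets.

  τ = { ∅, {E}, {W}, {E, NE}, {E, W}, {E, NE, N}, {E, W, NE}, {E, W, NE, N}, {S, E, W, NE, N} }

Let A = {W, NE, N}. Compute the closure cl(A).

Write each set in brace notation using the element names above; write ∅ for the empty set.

{S, W, NE, N}

complement {S, E}; its interior {E}; cl(A) = X∖{E} = {S, W, NE, N}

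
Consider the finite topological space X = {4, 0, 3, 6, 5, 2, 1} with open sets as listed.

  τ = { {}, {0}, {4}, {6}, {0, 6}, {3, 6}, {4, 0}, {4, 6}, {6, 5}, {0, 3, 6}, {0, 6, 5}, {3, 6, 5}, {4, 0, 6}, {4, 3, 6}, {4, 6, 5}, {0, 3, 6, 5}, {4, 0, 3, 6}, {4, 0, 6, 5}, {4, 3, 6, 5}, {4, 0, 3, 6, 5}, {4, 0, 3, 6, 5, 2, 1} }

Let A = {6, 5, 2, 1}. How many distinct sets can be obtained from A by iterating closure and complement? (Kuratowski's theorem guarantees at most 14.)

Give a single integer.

cl via duality: int({4, 0, 3}) = {4, 0}, so X∖{4, 0} = {3, 6, 5, 2, 1}
Write k for closure, c for complement:
  1. A     = {6, 5, 2, 1}
  2. kA    = {3, 6, 5, 2, 1}
  3. cA    = {4, 0, 3}
  4. ckA   = {4, 0}
  5. kcA   = {4, 0, 3, 2, 1}
  6. kckA  = {4, 0, 2, 1}
  7. ckcA  = {6, 5}
  8. ckckA = {3, 6, 5}
applying k or c yields no new set

8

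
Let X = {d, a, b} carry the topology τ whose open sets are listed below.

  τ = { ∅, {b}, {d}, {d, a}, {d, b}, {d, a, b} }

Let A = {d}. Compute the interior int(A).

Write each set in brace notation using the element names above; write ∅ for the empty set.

{d}

U open, U⊆A: ∅, {d}. int(A) = ⋃ = {d}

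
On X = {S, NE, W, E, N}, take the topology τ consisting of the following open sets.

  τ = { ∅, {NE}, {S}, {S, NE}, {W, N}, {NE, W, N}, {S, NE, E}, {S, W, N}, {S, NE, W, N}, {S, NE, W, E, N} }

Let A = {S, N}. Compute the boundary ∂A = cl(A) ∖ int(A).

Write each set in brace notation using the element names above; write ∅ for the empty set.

{W, E, N}

interior: largest open inside A is {S} (from ∅, {S})
cl via duality: int({NE, W, E}) = {NE}, so X∖{NE} = {S, W, E, N}
cl∖int = {W, E, N}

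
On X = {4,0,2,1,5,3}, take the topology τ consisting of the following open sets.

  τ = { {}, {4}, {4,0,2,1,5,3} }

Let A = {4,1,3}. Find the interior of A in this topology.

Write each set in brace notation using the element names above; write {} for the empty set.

U open, U⊆A: {}, {4}. int(A) = ⋃ = {4}

{4}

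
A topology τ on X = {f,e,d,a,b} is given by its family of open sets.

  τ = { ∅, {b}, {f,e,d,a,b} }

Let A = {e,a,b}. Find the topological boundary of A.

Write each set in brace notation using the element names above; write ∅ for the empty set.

interior: largest open inside A is {b} (from ∅, {b})
cl via duality: int({f,d}) = ∅, so X∖∅ = {f,e,d,a,b}
cl∖int = {f,e,d,a}

{f,e,d,a}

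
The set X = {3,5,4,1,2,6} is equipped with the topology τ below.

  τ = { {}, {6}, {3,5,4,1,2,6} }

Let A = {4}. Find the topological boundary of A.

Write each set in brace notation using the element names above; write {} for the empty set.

open subsets of A: {}; so int(A) = {}
closure: X∖int(X∖A) = X∖{6} = {3,5,4,1,2}
∂A = {3,5,4,1,2} minus {} = {3,5,4,1,2}

{3,5,4,1,2}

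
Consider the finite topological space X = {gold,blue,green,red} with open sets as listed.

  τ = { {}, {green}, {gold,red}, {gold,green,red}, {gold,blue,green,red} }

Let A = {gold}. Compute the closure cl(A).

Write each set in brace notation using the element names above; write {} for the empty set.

{gold,blue,red}

X∖A={blue,green,red}, int(X∖A)={green}, hence cl(A)={gold,blue,red}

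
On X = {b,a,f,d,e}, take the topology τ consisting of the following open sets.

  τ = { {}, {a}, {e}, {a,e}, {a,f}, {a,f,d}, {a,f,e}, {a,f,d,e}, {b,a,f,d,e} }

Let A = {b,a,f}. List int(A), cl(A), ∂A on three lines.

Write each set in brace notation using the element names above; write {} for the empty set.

interior: largest open inside A is {a,f} (from {}, {a}, {a,f})
cl via duality: int({d,e}) = {e}, so X∖{e} = {b,a,f,d}
cl∖int = {b,d}

int(A) = {a,f}
cl(A)  = {b,a,f,d}
∂A     = {b,d}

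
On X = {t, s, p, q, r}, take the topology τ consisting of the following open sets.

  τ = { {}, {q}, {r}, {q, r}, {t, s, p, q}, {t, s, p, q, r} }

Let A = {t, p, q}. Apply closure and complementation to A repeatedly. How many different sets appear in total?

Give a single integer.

cl via duality: int({s, r}) = {r}, so X∖{r} = {t, s, p, q}
Write k for closure, c for complement:
  1. A     = {t, p, q}
  2. kA    = {t, s, p, q}
  3. cA    = {s, r}
  4. ckA   = {r}
  5. kcA   = {t, s, p, r}
  6. ckcA  = {q}
applying k or c yields no new set

6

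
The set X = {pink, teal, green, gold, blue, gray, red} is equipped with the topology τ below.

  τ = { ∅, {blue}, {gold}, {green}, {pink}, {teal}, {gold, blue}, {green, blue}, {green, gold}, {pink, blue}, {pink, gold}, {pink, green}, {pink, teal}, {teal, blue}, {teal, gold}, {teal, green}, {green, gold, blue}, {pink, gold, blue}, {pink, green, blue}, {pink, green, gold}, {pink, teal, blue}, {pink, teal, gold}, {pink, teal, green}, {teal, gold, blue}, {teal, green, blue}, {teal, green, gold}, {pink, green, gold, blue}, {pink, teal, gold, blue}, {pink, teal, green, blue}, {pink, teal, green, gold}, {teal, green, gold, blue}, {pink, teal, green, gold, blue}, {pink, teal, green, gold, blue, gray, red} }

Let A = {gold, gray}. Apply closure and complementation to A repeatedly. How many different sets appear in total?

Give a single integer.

6

cl via duality: int({pink, teal, green, blue, red}) = {pink, teal, green, blue}, so X∖{pink, teal, green, blue} = {gold, gray, red}
Write k for closure, c for complement:
  1. A     = {gold, gray}
  2. kA    = {gold, gray, red}
  3. cA    = {pink, teal, green, blue, red}
  4. ckA   = {pink, teal, green, blue}
  5. kcA   = {pink, teal, green, blue, gray, red}
  6. ckcA  = {gold}
applying k or c yields no new set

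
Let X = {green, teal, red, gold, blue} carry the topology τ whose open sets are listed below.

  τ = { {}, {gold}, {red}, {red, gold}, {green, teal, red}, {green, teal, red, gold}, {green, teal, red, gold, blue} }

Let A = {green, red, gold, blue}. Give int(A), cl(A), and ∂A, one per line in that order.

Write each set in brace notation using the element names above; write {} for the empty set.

opens ⊆ A: {}, {red}, {gold}, {red, gold}; union → int = {red, gold}
complement {teal}; its interior {}; cl(A) = X∖{} = {green, teal, red, gold, blue}
boundary = {green, teal, red, gold, blue} ∖ {red, gold} = {green, teal, blue}

int(A) = {red, gold}
cl(A)  = {green, teal, red, gold, blue}
∂A     = {green, teal, blue}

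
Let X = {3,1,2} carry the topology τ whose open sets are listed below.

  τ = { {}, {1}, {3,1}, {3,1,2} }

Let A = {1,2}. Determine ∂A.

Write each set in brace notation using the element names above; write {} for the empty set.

opens ⊆ A: {}, {1}; union → int = {1}
complement {3}; its interior {}; cl(A) = X∖{} = {3,1,2}
boundary = {3,1,2} ∖ {1} = {3,2}

{3,2}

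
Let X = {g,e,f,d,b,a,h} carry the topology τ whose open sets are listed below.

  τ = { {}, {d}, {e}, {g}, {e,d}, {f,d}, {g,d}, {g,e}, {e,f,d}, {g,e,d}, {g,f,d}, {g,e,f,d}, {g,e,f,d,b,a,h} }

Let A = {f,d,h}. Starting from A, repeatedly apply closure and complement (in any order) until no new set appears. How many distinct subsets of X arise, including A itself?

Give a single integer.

X∖A={g,e,b,a}, int(X∖A)={g,e}, hence cl(A)={f,d,b,a,h}
Orbit (k=closure, c=complement):
  1. A     = {f,d,h}
  2. kA    = {f,d,b,a,h}
  3. cA    = {g,e,b,a}
  4. ckA   = {g,e}
  5. kcA   = {g,e,b,a,h}
  6. ckcA  = {f,d}
(closed under both — stop)

6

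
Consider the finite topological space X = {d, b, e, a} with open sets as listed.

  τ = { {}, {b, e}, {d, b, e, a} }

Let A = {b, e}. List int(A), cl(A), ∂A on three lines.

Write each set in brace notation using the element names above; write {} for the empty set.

opens ⊆ A: {}, {b, e}; union → int = {b, e}
complement {d, a}; its interior {}; cl(A) = X∖{} = {d, b, e, a}
boundary = {d, b, e, a} ∖ {b, e} = {d, a}

int(A) = {b, e}
cl(A)  = {d, b, e, a}
∂A     = {d, a}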